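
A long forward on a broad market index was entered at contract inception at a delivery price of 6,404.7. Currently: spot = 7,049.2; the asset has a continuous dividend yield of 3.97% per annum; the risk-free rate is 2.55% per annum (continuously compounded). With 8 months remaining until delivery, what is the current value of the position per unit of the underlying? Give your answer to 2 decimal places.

Current fair forward for the remaining 8 months: F = S·e^((r − q)·T), (r − q) = 0.0255 − 0.0397 = -0.0142
F = 7049.2 · e^(-0.0142 × 8/12) = 7049.2 × 0.99057800 = 6982.7824
Value of long forward = (F − K)·e^(−rT) = (6982.7824 − 6404.7) · e^(−0.0255·8/12)
= 578.0824 × 0.98314368 = 568.34

568.34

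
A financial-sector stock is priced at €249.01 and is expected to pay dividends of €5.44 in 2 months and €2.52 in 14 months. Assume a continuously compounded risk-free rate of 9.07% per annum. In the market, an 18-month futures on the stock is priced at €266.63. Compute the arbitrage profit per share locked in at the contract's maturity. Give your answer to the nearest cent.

PV(dividends) I = 5.44·e^(−0.0907·2/12) + 2.52·e^(−0.0907·14/12) = 7.6253
Fair futures F* = (S − I)·e^(rT) = (249.01 − 7.6253)·e^0.136050 = 241.3847 × 1.145739 = 276.5639
Market €266.63 < fair 276.5639: forward underpriced → reverse cash-and-carry (short the stock, invest proceeds at r, pay the dividends, go long the forward).
Profit at T = |F_mkt − F*| = |266.63 − 276.5639| = €9.93 per share

€9.93 per share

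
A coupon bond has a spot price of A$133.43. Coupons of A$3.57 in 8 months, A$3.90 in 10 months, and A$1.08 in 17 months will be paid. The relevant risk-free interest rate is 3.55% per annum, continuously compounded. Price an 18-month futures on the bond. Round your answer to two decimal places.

A$131.97

PV(coupons) I = 3.57·e^(−0.0355·8/12) + 3.90·e^(−0.0355·10/12) + 1.08·e^(−0.0355·17/12)
I = 3.4865 + 3.7863 + 1.0270 = 8.2998
F = (S − I)·e^(rT) = (133.43 − 8.2998) · e^(0.0355·18/12)
= 125.1302 · e^0.053250 = 125.1302 × 1.054693 = A$131.97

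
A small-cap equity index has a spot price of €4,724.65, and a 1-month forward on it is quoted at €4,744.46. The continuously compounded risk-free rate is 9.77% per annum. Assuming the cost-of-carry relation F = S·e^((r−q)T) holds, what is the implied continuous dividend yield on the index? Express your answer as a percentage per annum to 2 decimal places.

4.75%

From F = S·e^((r−q)T): (r − q) = ln(F/S)/T
ln(4744.46/4724.65) = ln(1.004193) = 0.004184
(r − q) = 0.004184 / (1/12) = 0.050208
q = r − ln(F/S)/T = 0.0977 − 0.050208 = 0.047492
q = 4.75%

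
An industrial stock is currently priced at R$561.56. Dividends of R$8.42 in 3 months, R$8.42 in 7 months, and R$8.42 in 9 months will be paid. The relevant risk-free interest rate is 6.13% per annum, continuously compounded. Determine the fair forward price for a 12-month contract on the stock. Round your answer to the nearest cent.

R$571.06

PV(dividends) I = 8.42·e^(−0.0613·3/12) + 8.42·e^(−0.0613·7/12) + 8.42·e^(−0.0613·9/12)
I = 8.2919 + 8.1242 + 8.0417 = 24.4578
F = (S − I)·e^(rT) = (561.56 − 24.4578) · e^(0.0613·12/12)
= 537.1022 · e^0.061300 = 537.1022 × 1.063218 = R$571.06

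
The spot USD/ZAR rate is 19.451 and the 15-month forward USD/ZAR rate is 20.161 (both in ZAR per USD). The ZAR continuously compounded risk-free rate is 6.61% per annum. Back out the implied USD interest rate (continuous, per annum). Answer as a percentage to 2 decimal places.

3.74%

F = S·e^((r_ZAR − r_USD)T) ⇒ r_USD = r_ZAR − ln(F/S)/T
ln(20.161/19.451) = 0.035852; /(15/12) = 0.028682
r_USD = 0.0661 − 0.028682 = 0.037418
r_USD = 3.74%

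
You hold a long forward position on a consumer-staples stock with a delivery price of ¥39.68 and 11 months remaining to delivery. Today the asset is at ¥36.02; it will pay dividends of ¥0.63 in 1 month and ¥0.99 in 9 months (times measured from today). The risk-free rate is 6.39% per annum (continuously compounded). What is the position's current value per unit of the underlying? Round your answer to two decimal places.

PV(remaining dividends) I = 0.63·e^(−0.0639·1/12) + 0.99·e^(−0.0639·9/12) = 1.5703
Current forward F = (S − I)·e^(rT) = (36.02 − 1.5703)·e^(0.0639·11/12) = 34.4497 × 1.060325 = 36.5279
Value (long) = (F − K)·e^(−rT) = (36.5279 − 39.68) × 0.943108 = -2.9728
Value = -¥2.97

-¥2.97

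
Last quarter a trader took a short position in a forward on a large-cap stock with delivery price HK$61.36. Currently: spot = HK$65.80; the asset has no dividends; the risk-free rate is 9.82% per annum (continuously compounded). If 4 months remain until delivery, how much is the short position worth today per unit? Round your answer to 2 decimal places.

Current fair forward for the remaining 4 months: F = S·e^(r·T), r = 0.0982
F = 65.80 · e^(0.0982 × 4/12) = 65.80 × 1.033275 = 67.9895
Value of long forward = (F − K)·e^(−rT) = (67.9895 − 61.36) · e^(−0.0982·4/12)
= 6.6295 × 0.967797 = 6.42
Short position value = −(long value) = -HK$6.42

-HK$6.42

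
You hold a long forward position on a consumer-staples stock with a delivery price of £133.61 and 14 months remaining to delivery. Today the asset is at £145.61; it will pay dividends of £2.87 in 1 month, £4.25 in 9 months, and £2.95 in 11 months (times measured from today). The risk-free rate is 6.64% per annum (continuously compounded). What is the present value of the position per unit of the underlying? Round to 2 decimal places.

£12.29

PV(remaining dividends) I = 2.87·e^(−0.0664·1/12) + 4.25·e^(−0.0664·9/12) + 2.95·e^(−0.0664·11/12) = 9.6735
Current forward F = (S − I)·e^(rT) = (145.61 − 9.6735)·e^(0.0664·14/12) = 135.9365 × 1.080546 = 146.8856
Value (long) = (F − K)·e^(−rT) = (146.8856 − 133.61) × 0.925458 = 12.2860
Value = £12.29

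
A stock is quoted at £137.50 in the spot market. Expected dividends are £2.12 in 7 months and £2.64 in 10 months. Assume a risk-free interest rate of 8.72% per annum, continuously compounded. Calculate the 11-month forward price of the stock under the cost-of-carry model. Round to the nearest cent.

£144.10

PV(dividends) I = 2.12·e^(−0.0872·7/12) + 2.64·e^(−0.0872·10/12)
I = 2.0149 + 2.4550 = 4.4699
F = (S − I)·e^(rT) = (137.50 − 4.4699) · e^(0.0872·11/12)
= 133.0301 · e^0.079933 = 133.0301 × 1.083214 = £144.10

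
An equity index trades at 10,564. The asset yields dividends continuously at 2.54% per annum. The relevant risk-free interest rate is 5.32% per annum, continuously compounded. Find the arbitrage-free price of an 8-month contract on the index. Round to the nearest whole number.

F = S·e^((r − q)T) = 10564 · e^((0.0532 − 0.0254) × 8/12)
= 10564 · e^0.018533 = 10564 × 1.018706
F = 10,762

10,762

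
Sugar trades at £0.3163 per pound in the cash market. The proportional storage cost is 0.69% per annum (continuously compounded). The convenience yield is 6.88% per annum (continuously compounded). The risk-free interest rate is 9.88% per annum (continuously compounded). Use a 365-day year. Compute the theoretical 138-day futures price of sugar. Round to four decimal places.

£0.3207 per pound

Net carry = r + u − y = 0.0988 + 0.0069 − 0.0688 = 0.0369
F = S·e^((r+u−y)T) = 0.3163 · e^(0.0369 × 138/365) = 0.3163 · e^0.013951
= 0.3163 × 1.014049 = £0.3207 per pound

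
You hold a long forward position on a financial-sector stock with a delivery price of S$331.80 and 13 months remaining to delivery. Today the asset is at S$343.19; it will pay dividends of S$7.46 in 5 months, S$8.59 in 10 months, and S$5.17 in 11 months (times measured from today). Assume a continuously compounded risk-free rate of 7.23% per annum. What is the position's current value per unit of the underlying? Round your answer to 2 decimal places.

S$16.22

PV(remaining dividends) I = 7.46·e^(−0.0723·5/12) + 8.59·e^(−0.0723·10/12) + 5.17·e^(−0.0723·11/12) = 20.1648
Current forward F = (S − I)·e^(rT) = (343.19 − 20.1648)·e^(0.0723·13/12) = 323.0252 × 1.081474 = 349.3434
Value (long) = (F − K)·e^(−rT) = (349.3434 − 331.80) × 0.924664 = 16.2218
Value = S$16.22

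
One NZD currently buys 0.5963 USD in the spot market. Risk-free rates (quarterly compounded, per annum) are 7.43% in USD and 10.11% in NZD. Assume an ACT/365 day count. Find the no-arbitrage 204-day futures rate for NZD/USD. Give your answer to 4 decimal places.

0.5876

By covered interest parity, F = S · (1+r_USD/4)^(4T) / (1+r_NZD/4)^(4T)
= 0.5963 × 1.042004 / 1.057389 = 0.5963 × 0.985450
F = 0.5876 USD per NZD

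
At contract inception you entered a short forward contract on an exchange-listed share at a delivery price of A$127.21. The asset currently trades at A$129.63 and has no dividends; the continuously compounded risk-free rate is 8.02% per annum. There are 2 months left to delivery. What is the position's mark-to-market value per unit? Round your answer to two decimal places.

Current fair forward for the remaining 2 months: F = S·e^(r·T), r = 0.0802
F = 129.63 · e^(0.0802 × 2/12) = 129.63 × 1.013456 = 131.3743
Value of long forward = (F − K)·e^(−rT) = (131.3743 − 127.21) · e^(−0.0802·2/12)
= 4.1643 × 0.986722 = 4.11
Short position value = −(long value) = -A$4.11

-A$4.11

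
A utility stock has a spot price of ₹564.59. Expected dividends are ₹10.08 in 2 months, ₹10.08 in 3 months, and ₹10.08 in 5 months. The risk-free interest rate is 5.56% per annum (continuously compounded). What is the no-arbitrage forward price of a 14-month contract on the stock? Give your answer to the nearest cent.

PV(dividends) I = 10.08·e^(−0.0556·2/12) + 10.08·e^(−0.0556·3/12) + 10.08·e^(−0.0556·5/12)
I = 9.9870 + 9.9409 + 9.8492 = 29.7771
F = (S − I)·e^(rT) = (564.59 − 29.7771) · e^(0.0556·14/12)
= 534.8129 · e^0.064867 = 534.8129 × 1.067017 = ₹570.65

₹570.65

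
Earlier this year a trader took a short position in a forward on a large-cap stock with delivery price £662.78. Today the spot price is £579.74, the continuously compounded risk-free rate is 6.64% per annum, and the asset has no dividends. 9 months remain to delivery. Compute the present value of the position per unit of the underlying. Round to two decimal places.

£50.84

Current fair forward for the remaining 9 months: F = S·e^(r·T), r = 0.0664
F = 579.74 · e^(0.0664 × 9/12) = 579.74 × 1.051061 = 609.3421
Value of long forward = (F − K)·e^(−rT) = (609.3421 − 662.78) · e^(−0.0664·9/12)
= -53.4379 × 0.951420 = -50.84
Short position value = −(long value) = £50.84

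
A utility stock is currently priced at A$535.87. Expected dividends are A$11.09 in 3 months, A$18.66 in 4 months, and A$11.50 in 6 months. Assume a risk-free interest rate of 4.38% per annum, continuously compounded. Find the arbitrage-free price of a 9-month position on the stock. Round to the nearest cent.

A$511.80

PV(dividends) I = 11.09·e^(−0.0438·3/12) + 18.66·e^(−0.0438·4/12) + 11.50·e^(−0.0438·6/12)
I = 10.9692 + 18.3895 + 11.2509 = 40.6096
F = (S − I)·e^(rT) = (535.87 − 40.6096) · e^(0.0438·9/12)
= 495.2604 · e^0.032850 = 495.2604 × 1.033396 = A$511.80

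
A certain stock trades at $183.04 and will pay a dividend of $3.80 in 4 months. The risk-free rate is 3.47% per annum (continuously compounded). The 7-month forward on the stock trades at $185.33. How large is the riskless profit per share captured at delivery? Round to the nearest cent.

$2.38 per share

PV(dividends) I = 3.80·e^(−0.0347·4/12) = 3.7563
Fair forward F* = (S − I)·e^(rT) = (183.04 − 3.7563)·e^0.020242 = 179.2837 × 1.020448 = 182.9497
Market $185.33 > fair 182.9497: forward overpriced → cash-and-carry (borrow at r, buy the stock and collect the dividends, short the forward).
Profit at T = |F_mkt − F*| = |185.33 − 182.9497| = $2.38 per share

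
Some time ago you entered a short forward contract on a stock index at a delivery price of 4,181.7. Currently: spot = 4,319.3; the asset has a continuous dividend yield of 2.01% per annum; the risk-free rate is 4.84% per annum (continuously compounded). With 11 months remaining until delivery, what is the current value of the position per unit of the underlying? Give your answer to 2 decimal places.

-240.22

Current fair forward for the remaining 11 months: F = S·e^((r − q)·T), (r − q) = 0.0484 − 0.0201 = 0.0283
F = 4319.3 · e^(0.0283 × 11/12) = 4319.3 × 1.02628108 = 4432.8159
Value of long forward = (F − K)·e^(−rT) = (4432.8159 − 4181.7) · e^(−0.0484·11/12)
= 251.1159 × 0.95660314 = 240.22
Short position value = −(long value) = -240.22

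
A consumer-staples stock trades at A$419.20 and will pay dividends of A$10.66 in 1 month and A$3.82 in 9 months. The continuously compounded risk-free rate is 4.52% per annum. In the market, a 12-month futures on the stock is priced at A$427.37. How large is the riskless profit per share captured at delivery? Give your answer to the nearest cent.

A$3.76 per share

PV(dividends) I = 10.66·e^(−0.0452·1/12) + 3.82·e^(−0.0452·9/12) = 14.3126
Fair futures F* = (S − I)·e^(rT) = (419.20 − 14.3126)·e^0.045200 = 404.8874 × 1.046237 = 423.6082
Market A$427.37 > fair 423.6082: forward overpriced → cash-and-carry (borrow at r, buy the stock and collect the dividends, short the forward).
Profit at T = |F_mkt − F*| = |427.37 − 423.6082| = A$3.76 per share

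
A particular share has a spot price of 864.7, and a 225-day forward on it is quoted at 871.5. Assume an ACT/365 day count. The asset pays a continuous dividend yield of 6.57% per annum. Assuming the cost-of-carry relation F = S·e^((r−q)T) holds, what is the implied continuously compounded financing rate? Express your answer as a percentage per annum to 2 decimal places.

From F = S·e^((r−q)T): (r − q) = ln(F/S)/T
ln(871.5/864.7) = ln(1.007864) = 0.007833
(r − q) = 0.007833 / (225/365) = 0.012707
r = ln(F/S)/T + q = 0.012707 + 0.0657 = 0.078407
r = 7.84%

7.84%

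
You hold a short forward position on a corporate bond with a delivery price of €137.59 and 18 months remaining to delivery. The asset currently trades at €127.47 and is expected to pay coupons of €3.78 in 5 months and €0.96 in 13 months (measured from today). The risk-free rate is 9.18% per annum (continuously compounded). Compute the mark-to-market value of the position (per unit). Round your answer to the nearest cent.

-€3.07

PV(remaining coupons) I = 3.78·e^(−0.0918·5/12) + 0.96·e^(−0.0918·13/12) = 4.5073
Current forward F = (S − I)·e^(rT) = (127.47 − 4.5073)·e^(0.0918·18/12) = 122.9627 × 1.147631 = 141.1158
Value (long) = (F − K)·e^(−rT) = (141.1158 − 137.59) × 0.871360 = 3.0722
Short position value = −(long value) = -€3.07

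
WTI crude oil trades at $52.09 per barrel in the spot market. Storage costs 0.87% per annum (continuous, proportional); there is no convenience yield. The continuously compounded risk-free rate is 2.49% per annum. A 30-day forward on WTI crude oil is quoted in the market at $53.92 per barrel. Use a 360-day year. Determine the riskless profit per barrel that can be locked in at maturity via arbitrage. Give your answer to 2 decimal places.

Fair forward: F* = S·e^(carry·T), with carry = (r + u) = 0.0249 + 0.0087 = 0.0336
F* = 52.09 · e^(0.0336 × 30/360) = 52.09 · e^0.002800 = 52.09 × 1.002804 = $52.2361
Market $53.92 > fair $52.2361: forward overpriced → cash-and-carry (buy spot, short the forward).
At maturity, profit = |F_mkt − F*| = |53.92 − 52.2361| = $1.68 per barrel

$1.68 per barrel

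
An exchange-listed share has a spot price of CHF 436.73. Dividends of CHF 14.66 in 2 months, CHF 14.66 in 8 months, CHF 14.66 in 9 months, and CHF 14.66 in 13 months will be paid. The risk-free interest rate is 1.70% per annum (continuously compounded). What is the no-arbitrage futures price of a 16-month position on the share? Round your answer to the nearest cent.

CHF 387.43

PV(dividends) I = 14.66·e^(−0.0170·2/12) + 14.66·e^(−0.0170·8/12) + 14.66·e^(−0.0170·9/12) + 14.66·e^(−0.0170·13/12)
I = 14.6185 + 14.4948 + 14.4743 + 14.3925 = 57.9801
F = (S − I)·e^(rT) = (436.73 − 57.9801) · e^(0.0170·16/12)
= 378.7499 · e^0.022667 = 378.7499 × 1.022926 = CHF 387.43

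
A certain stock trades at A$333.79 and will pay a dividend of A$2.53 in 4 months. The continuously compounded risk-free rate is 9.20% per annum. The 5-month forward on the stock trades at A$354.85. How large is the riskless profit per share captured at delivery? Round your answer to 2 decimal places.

A$10.57 per share

PV(dividends) I = 2.53·e^(−0.0920·4/12) = 2.4536
Fair forward F* = (S − I)·e^(rT) = (333.79 − 2.4536)·e^0.038333 = 331.3364 × 1.039077 = 344.2840
Market A$354.85 > fair 344.2840: forward overpriced → cash-and-carry (borrow at r, buy the stock and collect the dividends, short the forward).
Profit at T = |F_mkt − F*| = |354.85 − 344.2840| = A$10.57 per share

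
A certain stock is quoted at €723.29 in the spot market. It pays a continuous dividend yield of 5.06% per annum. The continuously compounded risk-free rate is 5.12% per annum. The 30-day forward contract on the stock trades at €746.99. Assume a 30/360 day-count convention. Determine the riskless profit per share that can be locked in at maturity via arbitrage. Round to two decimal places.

€23.66 per share

Fair forward: F* = S·e^(carry·T), with carry = (r − q) = 0.0512 − 0.0506 = 0.0006
F* = 723.29 · e^(0.0006 × 30/360) = 723.29 · e^0.000050 = 723.29 × 1.000050 = €723.3262
Market €746.99 > fair €723.3262: forward overpriced → cash-and-carry (buy spot, short the forward).
At maturity, profit = |F_mkt − F*| = |746.99 − 723.3262| = €23.66 per share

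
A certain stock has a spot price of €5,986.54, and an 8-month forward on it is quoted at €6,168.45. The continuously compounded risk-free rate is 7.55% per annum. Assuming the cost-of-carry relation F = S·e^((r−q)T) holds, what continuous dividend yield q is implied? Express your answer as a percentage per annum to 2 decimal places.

3.06%

From F = S·e^((r−q)T): (r − q) = ln(F/S)/T
ln(6168.45/5986.54) = ln(1.030387) = 0.029934
(r − q) = 0.029934 / (8/12) = 0.044901
q = r − ln(F/S)/T = 0.0755 − 0.044901 = 0.030599
q = 3.06%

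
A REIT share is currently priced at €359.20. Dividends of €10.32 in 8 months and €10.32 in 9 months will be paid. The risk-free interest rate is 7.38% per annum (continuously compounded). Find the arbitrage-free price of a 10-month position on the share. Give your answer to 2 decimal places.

PV(dividends) I = 10.32·e^(−0.0738·8/12) + 10.32·e^(−0.0738·9/12)
I = 9.8245 + 9.7643 = 19.5888
F = (S − I)·e^(rT) = (359.20 − 19.5888) · e^(0.0738·10/12)
= 339.6112 · e^0.061500 = 339.6112 × 1.063430 = €361.15

€361.15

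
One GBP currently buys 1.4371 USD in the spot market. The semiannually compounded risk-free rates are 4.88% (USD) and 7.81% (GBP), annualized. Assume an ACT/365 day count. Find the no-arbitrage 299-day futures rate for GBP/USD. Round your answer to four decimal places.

By covered interest parity, F = S · (1+r_USD/2)^(2T) / (1+r_GBP/2)^(2T)
= 1.4371 × 1.040286 / 1.064772 = 1.4371 × 0.977004
F = 1.4041 USD per GBP

1.4041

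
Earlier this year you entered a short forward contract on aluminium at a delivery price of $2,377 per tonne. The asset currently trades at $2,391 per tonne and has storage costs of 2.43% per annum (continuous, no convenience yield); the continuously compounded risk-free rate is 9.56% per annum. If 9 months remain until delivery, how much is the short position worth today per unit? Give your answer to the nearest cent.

-$222.44 per tonne

Current fair forward for the remaining 9 months: F = S·e^((r + u)·T), (r + u) = 0.0956 + 0.0243 = 0.1199
F = 2391 · e^(0.1199 × 9/12) = 2391 × 1.09409222 = 2615.9745
Value of long forward = (F − K)·e^(−rT) = (2615.9745 − 2377) · e^(−0.0956·9/12)
= 238.9745 × 0.93081010 = 222.44
Short position value = −(long value) = -$222.44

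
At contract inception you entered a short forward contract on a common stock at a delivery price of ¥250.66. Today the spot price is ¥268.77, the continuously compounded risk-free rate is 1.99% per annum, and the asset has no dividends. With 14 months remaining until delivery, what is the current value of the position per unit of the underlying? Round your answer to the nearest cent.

Current fair forward for the remaining 14 months: F = S·e^(r·T), r = 0.0199
F = 268.77 · e^(0.0199 × 14/12) = 268.77 × 1.023488 = 275.0829
Value of long forward = (F − K)·e^(−rT) = (275.0829 − 250.66) · e^(−0.0199·14/12)
= 24.4229 × 0.977051 = 23.86
Short position value = −(long value) = -¥23.86

-¥23.86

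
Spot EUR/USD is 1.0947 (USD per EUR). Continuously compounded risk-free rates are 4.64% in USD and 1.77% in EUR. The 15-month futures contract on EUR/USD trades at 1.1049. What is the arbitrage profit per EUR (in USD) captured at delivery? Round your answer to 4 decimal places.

Fair futures: F* = S·e^(carry·T), with carry = (r_USD − r_EUR) = 0.0464 − 0.0177 = 0.0287
F* = 1.0947 · e^(0.0287 × 15/12) = 1.0947 · e^0.035875 = 1.0947 × 1.036526 = 1.1347
Market 1.1049 < fair 1.1347: forward underpriced → reverse cash-and-carry (short spot, go long the forward).
At maturity, profit = |F_mkt − F*| = |1.1049 − 1.1347| = 0.0298 per EUR (in USD)

0.0298 per EUR (in USD)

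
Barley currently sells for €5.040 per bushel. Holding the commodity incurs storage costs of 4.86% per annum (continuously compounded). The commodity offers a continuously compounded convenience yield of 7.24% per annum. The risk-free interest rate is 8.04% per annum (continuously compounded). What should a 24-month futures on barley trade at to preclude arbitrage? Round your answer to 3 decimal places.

Net carry = r + u − y = 0.0804 + 0.0486 − 0.0724 = 0.0566
F = S·e^((r+u−y)T) = 5.040 · e^(0.0566 × 24/12) = 5.040 · e^0.113200
= 5.040 × 1.119856 = €5.644 per bushel

€5.644 per bushel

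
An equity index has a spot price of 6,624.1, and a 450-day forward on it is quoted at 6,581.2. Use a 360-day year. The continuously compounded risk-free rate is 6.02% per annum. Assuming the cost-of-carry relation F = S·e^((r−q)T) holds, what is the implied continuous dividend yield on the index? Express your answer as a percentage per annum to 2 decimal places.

6.54%

From F = S·e^((r−q)T): (r − q) = ln(F/S)/T
ln(6581.2/6624.1) = ln(0.993524) = -0.006497
(r − q) = -0.006497 / (450/360) = -0.005198
q = r − ln(F/S)/T = 0.0602 + 0.005198 = 0.065398
q = 6.54%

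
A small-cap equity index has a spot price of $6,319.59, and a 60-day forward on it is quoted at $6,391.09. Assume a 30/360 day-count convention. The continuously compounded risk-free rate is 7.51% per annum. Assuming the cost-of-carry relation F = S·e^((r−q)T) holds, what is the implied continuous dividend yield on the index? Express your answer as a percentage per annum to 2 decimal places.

0.76%

From F = S·e^((r−q)T): (r − q) = ln(F/S)/T
ln(6391.09/6319.59) = ln(1.011314) = 0.011250
(r − q) = 0.011250 / (60/360) = 0.067500
q = r − ln(F/S)/T = 0.0751 − 0.067500 = 0.007600
q = 0.76%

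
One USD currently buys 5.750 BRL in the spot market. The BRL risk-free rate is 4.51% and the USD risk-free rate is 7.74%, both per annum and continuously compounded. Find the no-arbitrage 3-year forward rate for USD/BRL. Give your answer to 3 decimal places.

F = S·e^((r_BRL − r_USD)T) = 5.750 · e^((0.0451 − 0.0774) × 3)
= 5.750 · e^-0.096900 = 5.750 × 0.907647
F = 5.219 BRL per USD

5.219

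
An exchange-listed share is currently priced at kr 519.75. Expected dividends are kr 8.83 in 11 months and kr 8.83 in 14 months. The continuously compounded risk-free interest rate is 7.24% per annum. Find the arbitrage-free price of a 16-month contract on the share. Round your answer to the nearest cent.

kr 554.39

PV(dividends) I = 8.83·e^(−0.0724·11/12) + 8.83·e^(−0.0724·14/12)
I = 8.2630 + 8.1148 = 16.3778
F = (S − I)·e^(rT) = (519.75 − 16.3778) · e^(0.0724·16/12)
= 503.3722 · e^0.096533 = 503.3722 × 1.101346 = kr 554.39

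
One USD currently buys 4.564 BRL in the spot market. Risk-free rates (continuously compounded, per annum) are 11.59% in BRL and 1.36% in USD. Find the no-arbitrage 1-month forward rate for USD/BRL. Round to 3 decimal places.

F = S·e^((r_BRL − r_USD)T) = 4.564 · e^((0.1159 − 0.0136) × 1/12)
= 4.564 · e^0.008525 = 4.564 × 1.008561
F = 4.603 BRL per USD

4.603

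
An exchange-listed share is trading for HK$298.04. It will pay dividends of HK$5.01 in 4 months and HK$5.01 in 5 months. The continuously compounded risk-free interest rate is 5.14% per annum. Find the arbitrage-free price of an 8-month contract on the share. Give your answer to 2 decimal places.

HK$298.26

PV(dividends) I = 5.01·e^(−0.0514·4/12) + 5.01·e^(−0.0514·5/12)
I = 4.9249 + 4.9038 = 9.8287
F = (S − I)·e^(rT) = (298.04 − 9.8287) · e^(0.0514·8/12)
= 288.2113 · e^0.034267 = 288.2113 × 1.034861 = HK$298.26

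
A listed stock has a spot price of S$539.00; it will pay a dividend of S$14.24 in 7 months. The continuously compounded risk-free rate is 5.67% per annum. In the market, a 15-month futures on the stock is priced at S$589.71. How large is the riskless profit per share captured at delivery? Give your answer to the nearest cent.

S$25.91 per share

PV(dividends) I = 14.24·e^(−0.0567·7/12) = 13.7767
Fair futures F* = (S − I)·e^(rT) = (539.00 − 13.7767)·e^0.070875 = 525.2233 × 1.073447 = 563.7994
Market S$589.71 > fair 563.7994: forward overpriced → cash-and-carry (borrow at r, buy the stock and collect the dividends, short the forward).
Profit at T = |F_mkt − F*| = |589.71 − 563.7994| = S$25.91 per share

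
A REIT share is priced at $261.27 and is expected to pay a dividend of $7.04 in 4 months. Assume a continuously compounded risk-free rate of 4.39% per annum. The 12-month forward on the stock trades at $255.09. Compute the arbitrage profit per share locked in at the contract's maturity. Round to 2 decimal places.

PV(dividends) I = 7.04·e^(−0.0439·4/12) = 6.9377
Fair forward F* = (S − I)·e^(rT) = (261.27 − 6.9377)·e^0.043900 = 254.3323 × 1.044878 = 265.7462
Market $255.09 < fair 265.7462: forward underpriced → reverse cash-and-carry (short the stock, invest proceeds at r, pay the dividends, go long the forward).
Profit at T = |F_mkt − F*| = |255.09 − 265.7462| = $10.66 per share

$10.66 per share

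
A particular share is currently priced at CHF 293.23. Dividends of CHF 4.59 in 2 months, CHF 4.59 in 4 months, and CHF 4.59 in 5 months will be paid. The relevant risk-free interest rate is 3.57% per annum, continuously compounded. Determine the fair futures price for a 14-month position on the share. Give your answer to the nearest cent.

CHF 291.50

PV(dividends) I = 4.59·e^(−0.0357·2/12) + 4.59·e^(−0.0357·4/12) + 4.59·e^(−0.0357·5/12)
I = 4.5628 + 4.5357 + 4.5222 = 13.6207
F = (S − I)·e^(rT) = (293.23 − 13.6207) · e^(0.0357·14/12)
= 279.6093 · e^0.041650 = 279.6093 × 1.042530 = CHF 291.50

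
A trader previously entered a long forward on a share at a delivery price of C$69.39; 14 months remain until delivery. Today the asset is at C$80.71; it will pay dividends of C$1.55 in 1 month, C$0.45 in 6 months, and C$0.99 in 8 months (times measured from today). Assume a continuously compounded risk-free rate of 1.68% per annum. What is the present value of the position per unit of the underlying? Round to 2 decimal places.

C$9.69

PV(remaining dividends) I = 1.55·e^(−0.0168·1/12) + 0.45·e^(−0.0168·6/12) + 0.99·e^(−0.0168·8/12) = 2.9730
Current forward F = (S − I)·e^(rT) = (80.71 − 2.9730)·e^(0.0168·14/12) = 77.7370 × 1.019793 = 79.2756
Value (long) = (F − K)·e^(−rT) = (79.2756 − 69.39) × 0.980591 = 9.6937
Value = C$9.69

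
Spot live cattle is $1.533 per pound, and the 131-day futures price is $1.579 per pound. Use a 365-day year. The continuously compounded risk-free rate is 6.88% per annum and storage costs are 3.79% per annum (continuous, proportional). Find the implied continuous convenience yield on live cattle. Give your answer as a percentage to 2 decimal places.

F = S·e^((r+u−y)T) ⇒ (r+u−y) = ln(F/S)/T
ln(1.579/1.533) = 0.029565; /T ⇒ 0.082376
y = r + u − ln(F/S)/T = 0.0688 + 0.0379 − 0.082376 = 0.024324
y = 2.43%

2.43%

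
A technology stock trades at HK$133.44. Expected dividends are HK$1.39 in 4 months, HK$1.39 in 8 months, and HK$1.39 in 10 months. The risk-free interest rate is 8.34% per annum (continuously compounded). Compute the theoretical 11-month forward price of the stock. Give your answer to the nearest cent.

PV(dividends) I = 1.39·e^(−0.0834·4/12) + 1.39·e^(−0.0834·8/12) + 1.39·e^(−0.0834·10/12)
I = 1.3519 + 1.3148 + 1.2967 = 3.9634
F = (S − I)·e^(rT) = (133.44 − 3.9634) · e^(0.0834·11/12)
= 129.4766 · e^0.076450 = 129.4766 × 1.079448 = HK$139.76

HK$139.76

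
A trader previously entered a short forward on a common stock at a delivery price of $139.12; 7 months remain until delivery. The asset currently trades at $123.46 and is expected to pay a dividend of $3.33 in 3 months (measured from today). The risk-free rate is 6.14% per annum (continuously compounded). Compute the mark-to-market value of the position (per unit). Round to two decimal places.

$14.04

PV(remaining dividends) I = 3.33·e^(−0.0614·3/12) = 3.2793
Current forward F = (S − I)·e^(rT) = (123.46 − 3.2793)·e^(0.0614·7/12) = 120.1807 × 1.036466 = 124.5632
Value (long) = (F − K)·e^(−rT) = (124.5632 − 139.12) × 0.964817 = -14.0446
Short position value = −(long value) = $14.04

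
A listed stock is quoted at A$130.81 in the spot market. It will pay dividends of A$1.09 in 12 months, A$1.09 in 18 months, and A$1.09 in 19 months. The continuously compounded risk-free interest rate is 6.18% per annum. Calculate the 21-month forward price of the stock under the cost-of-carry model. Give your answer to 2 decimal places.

A$142.40

PV(dividends) I = 1.09·e^(−0.0618·12/12) + 1.09·e^(−0.0618·18/12) + 1.09·e^(−0.0618·19/12)
I = 1.0247 + 0.9935 + 0.9884 = 3.0066
F = (S − I)·e^(rT) = (130.81 − 3.0066) · e^(0.0618·21/12)
= 127.8034 · e^0.108150 = 127.8034 × 1.114215 = A$142.40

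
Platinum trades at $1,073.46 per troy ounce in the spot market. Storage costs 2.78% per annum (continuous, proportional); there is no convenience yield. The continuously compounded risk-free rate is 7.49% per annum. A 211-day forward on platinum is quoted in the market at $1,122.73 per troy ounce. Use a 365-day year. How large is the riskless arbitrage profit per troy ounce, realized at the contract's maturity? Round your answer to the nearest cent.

$16.39 per troy ounce

Fair forward: F* = S·e^(carry·T), with carry = (r + u) = 0.0749 + 0.0278 = 0.1027
F* = 1073.46 · e^(0.1027 × 211/365) = 1073.46 · e^0.05936904 = 1073.46 × 1.06116678 = $1139.1201
Market $1122.73 < fair $1139.1201: forward underpriced → reverse cash-and-carry (short spot, go long the forward).
At maturity, profit = |F_mkt − F*| = |1122.73 − 1139.1201| = $16.39 per troy ounce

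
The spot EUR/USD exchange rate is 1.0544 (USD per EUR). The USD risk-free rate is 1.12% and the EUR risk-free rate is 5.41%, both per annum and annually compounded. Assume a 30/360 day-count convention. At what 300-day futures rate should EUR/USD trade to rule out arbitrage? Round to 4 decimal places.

By covered interest parity, F = S · (1+r_USD)^T / (1+r_EUR)^T
= 1.0544 × 1.009325 / 1.044884 = 1.0544 × 0.965968
F = 1.0185 USD per EUR

1.0185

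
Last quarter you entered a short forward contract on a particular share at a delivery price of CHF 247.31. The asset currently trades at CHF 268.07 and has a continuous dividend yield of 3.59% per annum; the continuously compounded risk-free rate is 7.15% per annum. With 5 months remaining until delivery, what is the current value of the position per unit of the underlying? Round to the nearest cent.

-CHF 24.04

Current fair forward for the remaining 5 months: F = S·e^((r − q)·T), (r − q) = 0.0715 − 0.0359 = 0.0356
F = 268.07 · e^(0.0356 × 5/12) = 268.07 × 1.014944 = 272.0760
Value of long forward = (F − K)·e^(−rT) = (272.0760 − 247.31) · e^(−0.0715·5/12)
= 24.7660 × 0.970648 = 24.04
Short position value = −(long value) = -CHF 24.04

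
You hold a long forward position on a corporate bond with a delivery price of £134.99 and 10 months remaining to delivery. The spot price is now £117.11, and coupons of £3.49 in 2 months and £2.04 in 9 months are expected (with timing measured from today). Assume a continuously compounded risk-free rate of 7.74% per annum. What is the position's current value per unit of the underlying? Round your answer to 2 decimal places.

-£14.82

PV(remaining coupons) I = 3.49·e^(−0.0774·2/12) + 2.04·e^(−0.0774·9/12) = 5.3702
Current forward F = (S − I)·e^(rT) = (117.11 − 5.3702)·e^(0.0774·10/12) = 111.7398 × 1.066626 = 119.1846
Value (long) = (F − K)·e^(−rT) = (119.1846 − 134.99) × 0.937536 = -14.8181
Value = -£14.82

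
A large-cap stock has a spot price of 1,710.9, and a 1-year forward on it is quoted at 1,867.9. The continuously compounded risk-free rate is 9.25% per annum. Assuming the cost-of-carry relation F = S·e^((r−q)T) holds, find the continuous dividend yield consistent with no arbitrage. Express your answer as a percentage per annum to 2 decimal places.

0.47%

From F = S·e^((r−q)T): (r − q) = ln(F/S)/T
ln(1867.9/1710.9) = ln(1.091765) = 0.087796
(r − q) = 0.087796 / (1) = 0.087796
q = r − ln(F/S)/T = 0.0925 − 0.087796 = 0.004704
q = 0.47%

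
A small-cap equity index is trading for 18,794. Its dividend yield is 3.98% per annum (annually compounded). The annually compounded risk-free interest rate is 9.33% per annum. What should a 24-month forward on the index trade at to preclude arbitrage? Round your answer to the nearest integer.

20,778

F = S · (1+r)^T / (1+q)^T
= 18794 × 1.195305 / 1.081184 = 18794 × 1.105552
F = 20,778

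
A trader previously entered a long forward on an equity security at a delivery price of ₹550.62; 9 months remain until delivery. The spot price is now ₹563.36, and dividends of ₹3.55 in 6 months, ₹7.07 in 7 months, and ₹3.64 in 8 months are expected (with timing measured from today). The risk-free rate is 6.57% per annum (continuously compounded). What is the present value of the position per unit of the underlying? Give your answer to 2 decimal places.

₹25.49

PV(remaining dividends) I = 3.55·e^(−0.0657·6/12) + 7.07·e^(−0.0657·7/12) + 3.64·e^(−0.0657·8/12) = 13.7235
Current forward F = (S − I)·e^(rT) = (563.36 − 13.7235)·e^(0.0657·9/12) = 549.6365 × 1.050509 = 577.3981
Value (long) = (F − K)·e^(−rT) = (577.3981 − 550.62) × 0.951919 = 25.4906
Value = ₹25.49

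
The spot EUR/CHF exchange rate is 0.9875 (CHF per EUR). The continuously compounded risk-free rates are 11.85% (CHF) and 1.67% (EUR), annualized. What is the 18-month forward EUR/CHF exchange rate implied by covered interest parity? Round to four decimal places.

1.1504

F = S·e^((r_CHF − r_EUR)T) = 0.9875 · e^((0.1185 − 0.0167) × 18/12)
= 0.9875 · e^0.152700 = 0.9875 × 1.164975
F = 1.1504 CHF per EUR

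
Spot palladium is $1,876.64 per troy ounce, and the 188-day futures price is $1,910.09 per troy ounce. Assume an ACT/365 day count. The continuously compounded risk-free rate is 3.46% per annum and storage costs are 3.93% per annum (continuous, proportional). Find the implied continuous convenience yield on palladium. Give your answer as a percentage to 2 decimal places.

3.96%

F = S·e^((r+u−y)T) ⇒ (r+u−y) = ln(F/S)/T
ln(1910.09/1876.64) = 0.017667; /T ⇒ 0.034300
y = r + u − ln(F/S)/T = 0.0346 + 0.0393 − 0.034300 = 0.039600
y = 3.96%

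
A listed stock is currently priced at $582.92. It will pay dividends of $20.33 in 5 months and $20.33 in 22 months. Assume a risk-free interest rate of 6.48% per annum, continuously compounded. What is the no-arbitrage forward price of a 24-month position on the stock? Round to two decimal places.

$620.50

PV(dividends) I = 20.33·e^(−0.0648·5/12) + 20.33·e^(−0.0648·22/12)
I = 19.7884 + 18.0527 = 37.8411
F = (S − I)·e^(rT) = (582.92 − 37.8411) · e^(0.0648·24/12)
= 545.0789 · e^0.129600 = 545.0789 × 1.138373 = $620.50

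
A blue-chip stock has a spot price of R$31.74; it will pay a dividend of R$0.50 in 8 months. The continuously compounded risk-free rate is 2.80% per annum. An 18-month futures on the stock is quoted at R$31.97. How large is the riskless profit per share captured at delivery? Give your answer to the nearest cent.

R$0.62 per share

PV(dividends) I = 0.50·e^(−0.0280·8/12) = 0.4908
Fair futures F* = (S − I)·e^(rT) = (31.74 − 0.4908)·e^0.042000 = 31.2492 × 1.042894 = 32.5896
Market R$31.97 < fair 32.5896: forward underpriced → reverse cash-and-carry (short the stock, invest proceeds at r, pay the dividends, go long the forward).
Profit at T = |F_mkt − F*| = |31.97 − 32.5896| = R$0.62 per share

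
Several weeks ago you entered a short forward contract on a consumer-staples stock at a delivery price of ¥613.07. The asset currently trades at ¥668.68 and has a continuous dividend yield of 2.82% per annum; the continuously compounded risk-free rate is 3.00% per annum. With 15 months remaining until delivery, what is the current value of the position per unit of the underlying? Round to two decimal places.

-¥55.01

Current fair forward for the remaining 15 months: F = S·e^((r − q)·T), (r − q) = 0.0300 − 0.0282 = 0.0018
F = 668.68 · e^(0.0018 × 15/12) = 668.68 × 1.002253 = 670.1865
Value of long forward = (F − K)·e^(−rT) = (670.1865 − 613.07) · e^(−0.0300·15/12)
= 57.1165 × 0.963194 = 55.01
Short position value = −(long value) = -¥55.01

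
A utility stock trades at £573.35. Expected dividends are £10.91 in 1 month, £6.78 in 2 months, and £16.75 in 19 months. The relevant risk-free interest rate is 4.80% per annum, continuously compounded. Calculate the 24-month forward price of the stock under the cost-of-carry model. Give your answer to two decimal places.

£594.67

PV(dividends) I = 10.91·e^(−0.0480·1/12) + 6.78·e^(−0.0480·2/12) + 16.75·e^(−0.0480·19/12)
I = 10.8664 + 6.7260 + 15.5242 = 33.1166
F = (S − I)·e^(rT) = (573.35 − 33.1166) · e^(0.0480·24/12)
= 540.2334 · e^0.096000 = 540.2334 × 1.100759 = £594.67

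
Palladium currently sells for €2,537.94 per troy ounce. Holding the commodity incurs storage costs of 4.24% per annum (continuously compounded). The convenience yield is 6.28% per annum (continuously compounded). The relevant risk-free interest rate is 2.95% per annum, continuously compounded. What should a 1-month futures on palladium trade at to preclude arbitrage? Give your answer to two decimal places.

Net carry = r + u − y = 0.0295 + 0.0424 − 0.0628 = 0.0091
F = S·e^((r+u−y)T) = 2537.94 · e^(0.0091 × 1/12) = 2537.94 · e^0.00075833
= 2537.94 × 1.00075862 = €2,539.87 per troy ounce

€2,539.87 per troy ounce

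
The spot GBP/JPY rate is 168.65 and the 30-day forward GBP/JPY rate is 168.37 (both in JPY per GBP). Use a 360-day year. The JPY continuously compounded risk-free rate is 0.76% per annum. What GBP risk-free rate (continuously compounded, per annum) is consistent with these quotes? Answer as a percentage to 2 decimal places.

F = S·e^((r_JPY − r_GBP)T) ⇒ r_GBP = r_JPY − ln(F/S)/T
ln(168.37/168.65) = -0.001662; /(30/360) = -0.019944
r_GBP = 0.0076 + 0.019944 = 0.027544
r_GBP = 2.75%

2.75%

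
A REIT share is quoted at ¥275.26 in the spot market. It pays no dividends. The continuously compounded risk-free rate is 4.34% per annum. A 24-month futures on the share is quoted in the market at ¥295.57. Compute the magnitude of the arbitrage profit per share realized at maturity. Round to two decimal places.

¥4.65 per share

Fair futures: F* = S·e^(carry·T), with carry = r = 0.0434
F* = 275.26 · e^(0.0434 × 24/12) = 275.26 · e^0.086800 = 275.26 × 1.090679 = ¥300.2203
Market ¥295.57 < fair ¥300.2203: forward underpriced → reverse cash-and-carry (short spot, go long the forward).
At maturity, profit = |F_mkt − F*| = |295.57 − 300.2203| = ¥4.65 per share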